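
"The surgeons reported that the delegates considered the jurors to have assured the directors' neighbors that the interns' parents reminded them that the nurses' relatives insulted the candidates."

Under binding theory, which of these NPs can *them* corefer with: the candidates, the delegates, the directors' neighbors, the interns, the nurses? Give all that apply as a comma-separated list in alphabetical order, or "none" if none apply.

*them* is a pronoun; Principle B requires it to be free in its binding domain — the clause headed by 'reminded'.
— the candidates: object of the clause headed by 'insulted'; is c-commanded by the pronoun; coreference would bind this R-expression — blocked (Principle C).
— the delegates: subject of the clause headed by 'considered'; c-commands the pronoun but lies outside its binding domain — allowed.
— the directors' neighbors: object of the clause headed by 'assured'; c-commands the pronoun but lies outside its binding domain — allowed.
— the interns: possessor inside the subject DP of the clause headed by 'reminded'; does not c-command the pronoun — Principle B does not apply; allowed.
— the nurses: possessor inside the subject DP of the clause headed by 'insulted'; is c-commanded by the pronoun; coreference would bind this R-expression — blocked (Principle C).

the delegates, the directors' neighbors, the interns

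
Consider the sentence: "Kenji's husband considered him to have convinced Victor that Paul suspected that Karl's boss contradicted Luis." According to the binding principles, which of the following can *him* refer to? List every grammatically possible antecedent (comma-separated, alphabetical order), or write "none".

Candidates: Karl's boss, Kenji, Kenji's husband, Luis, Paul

Kenji

*him* is a pronoun; Principle B requires it to be free in its binding domain — the matrix clause.
— Karl's boss: subject of the clause headed by 'contradicted'; is c-commanded by the pronoun; coreference would bind this R-expression — blocked (Principle C).
— Kenji: possessor inside the subject DP of the matrix clause; does not c-command the pronoun — Principle B does not apply; allowed.
— Kenji's husband: subject of the matrix clause; c-commands the pronoun within its binding domain — blocked (Principle B).
— Luis: object of the clause headed by 'contradicted'; is c-commanded by the pronoun; coreference would bind this R-expression — blocked (Principle C).
— Paul: subject of the clause headed by 'suspected'; is c-commanded by the pronoun; coreference would bind this R-expression — blocked (Principle C).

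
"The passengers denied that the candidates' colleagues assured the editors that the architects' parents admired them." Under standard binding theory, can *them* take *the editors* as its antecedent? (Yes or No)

*them* is a pronoun; Principle B requires it to be free in its binding domain — the clause headed by 'admired'.
— the editors: object of the clause headed by 'assured'; c-commands the pronoun but lies outside its binding domain — allowed.

Yes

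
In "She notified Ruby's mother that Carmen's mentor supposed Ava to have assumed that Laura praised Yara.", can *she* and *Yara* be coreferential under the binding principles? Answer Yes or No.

No

*Yara* is an R-expression; Principle C requires it to be free (not bound by any c-commanding expression).
— she: subject of the matrix clause; the pronoun c-commands the R-expression — coreference blocked (Principle C).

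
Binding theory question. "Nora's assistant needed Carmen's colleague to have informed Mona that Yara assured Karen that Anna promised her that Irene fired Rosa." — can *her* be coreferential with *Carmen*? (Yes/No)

*her* is a pronoun; Principle B requires it to be free in its binding domain — the clause headed by 'promised'.
— Carmen: possessor inside the subject DP of the clause headed by 'informed'; does not c-command the pronoun — Principle B does not apply; allowed.

Yes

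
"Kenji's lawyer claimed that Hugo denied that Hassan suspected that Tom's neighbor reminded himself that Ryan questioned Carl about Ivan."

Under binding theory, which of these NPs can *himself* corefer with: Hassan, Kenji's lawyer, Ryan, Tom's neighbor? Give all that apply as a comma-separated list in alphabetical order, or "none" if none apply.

Tom's neighbor

*himself* is a reflexive; Principle A requires it to be bound within its binding domain — the clause headed by 'reminded'.
— Hassan: subject of the clause headed by 'suspected'; c-commands the reflexive but lies outside its binding domain — cannot bind it (Principle A).
— Kenji's lawyer: subject of the matrix clause; c-commands the reflexive but lies outside its binding domain — cannot bind it (Principle A).
— Ryan: subject of the clause headed by 'questioned'; does not c-command the reflexive — cannot bind it (Principle A).
— Tom's neighbor: subject of the clause headed by 'reminded'; c-commands the reflexive within its binding domain — allowed (Principle A).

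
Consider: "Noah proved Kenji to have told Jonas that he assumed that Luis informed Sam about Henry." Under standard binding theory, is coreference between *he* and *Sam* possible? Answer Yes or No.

*Sam* is an R-expression; Principle C requires it to be free (not bound by any c-commanding expression).
— he: subject of the clause headed by 'assumed'; the pronoun c-commands the R-expression — coreference blocked (Principle C).

No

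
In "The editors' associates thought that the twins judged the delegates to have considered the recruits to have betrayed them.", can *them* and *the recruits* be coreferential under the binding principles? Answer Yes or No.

*the recruits* is an R-expression; Principle C requires it to be free (not bound by any c-commanding expression).
— them: object of the clause headed by 'betrayed'; the R-expression locally c-commands the pronoun — coreference blocked (Principle B on the pronoun).

No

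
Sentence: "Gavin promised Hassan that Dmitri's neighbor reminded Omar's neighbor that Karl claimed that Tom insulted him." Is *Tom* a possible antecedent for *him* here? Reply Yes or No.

No

*him* is a pronoun; Principle B requires it to be free in its binding domain — the clause headed by 'insulted'.
— Tom: subject of the clause headed by 'insulted'; c-commands the pronoun within its binding domain — blocked (Principle B).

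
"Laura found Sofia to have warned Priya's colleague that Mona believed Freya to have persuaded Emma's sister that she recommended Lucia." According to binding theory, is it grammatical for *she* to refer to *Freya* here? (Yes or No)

*Freya* is an R-expression; Principle C requires it to be free (not bound by any c-commanding expression).
— she: subject of the clause headed by 'recommended'; the pronoun does not c-command the R-expression — coreference allowed.

Yes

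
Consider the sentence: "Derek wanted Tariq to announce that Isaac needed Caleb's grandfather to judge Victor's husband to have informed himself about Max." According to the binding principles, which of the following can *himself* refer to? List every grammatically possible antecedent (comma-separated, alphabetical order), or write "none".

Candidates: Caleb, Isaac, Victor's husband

*himself* is a reflexive; Principle A requires it to be bound within its binding domain — the clause headed by 'informed'.
— Caleb: possessor inside the subject DP of the clause headed by 'judge'; does not c-command the reflexive — cannot bind it (Principle A).
— Isaac: subject of the clause headed by 'needed'; c-commands the reflexive but lies outside its binding domain — cannot bind it (Principle A).
— Victor's husband: subject of the clause headed by 'informed'; c-commands the reflexive within its binding domain — allowed (Principle A).

Victor's husband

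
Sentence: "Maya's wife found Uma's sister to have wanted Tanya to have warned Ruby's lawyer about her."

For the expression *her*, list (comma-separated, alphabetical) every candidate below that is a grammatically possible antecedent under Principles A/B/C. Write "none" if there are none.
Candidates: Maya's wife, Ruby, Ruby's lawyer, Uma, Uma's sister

Maya's wife, Ruby, Uma, Uma's sister

*her* is a pronoun; Principle B requires it to be free in its binding domain — the clause headed by 'warned'.
— Maya's wife: subject of the matrix clause; c-commands the pronoun but lies outside its binding domain — allowed.
— Ruby: possessor inside the object DP of the clause headed by 'warned'; does not c-command the pronoun — Principle B does not apply; allowed.
— Ruby's lawyer: object of the clause headed by 'warned'; c-commands the pronoun within its binding domain — blocked (Principle B).
— Uma: possessor inside the subject DP of the clause headed by 'wanted'; does not c-command the pronoun — Principle B does not apply; allowed.
— Uma's sister: subject of the clause headed by 'wanted'; c-commands the pronoun but lies outside its binding domain — allowed.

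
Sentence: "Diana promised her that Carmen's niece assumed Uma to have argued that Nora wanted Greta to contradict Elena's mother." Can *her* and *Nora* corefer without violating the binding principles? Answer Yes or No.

*Nora* is an R-expression; Principle C requires it to be free (not bound by any c-commanding expression).
— her: object of the matrix clause; the pronoun c-commands the R-expression — coreference blocked (Principle C).

No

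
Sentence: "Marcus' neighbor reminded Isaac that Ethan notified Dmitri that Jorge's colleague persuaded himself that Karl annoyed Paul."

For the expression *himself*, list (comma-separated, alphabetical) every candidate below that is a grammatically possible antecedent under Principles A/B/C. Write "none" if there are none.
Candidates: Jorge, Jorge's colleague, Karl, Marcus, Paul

*himself* is a reflexive; Principle A requires it to be bound within its binding domain — the clause headed by 'persuaded'.
— Jorge: possessor inside the subject DP of the clause headed by 'persuaded'; does not c-command the reflexive — cannot bind it (Principle A).
— Jorge's colleague: subject of the clause headed by 'persuaded'; c-commands the reflexive within its binding domain — allowed (Principle A).
— Karl: subject of the clause headed by 'annoyed'; does not c-command the reflexive — cannot bind it (Principle A).
— Marcus: possessor inside the subject DP of the matrix clause; does not c-command the reflexive — cannot bind it (Principle A).
— Paul: object of the clause headed by 'annoyed'; does not c-command the reflexive — cannot bind it (Principle A).

Jorge's colleague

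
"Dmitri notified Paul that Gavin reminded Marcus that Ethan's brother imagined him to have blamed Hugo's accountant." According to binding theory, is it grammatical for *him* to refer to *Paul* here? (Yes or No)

*Paul* is an R-expression; Principle C requires it to be free (not bound by any c-commanding expression).
— him: subject of the clause headed by 'blamed'; the pronoun does not c-command the R-expression — coreference allowed.

Yes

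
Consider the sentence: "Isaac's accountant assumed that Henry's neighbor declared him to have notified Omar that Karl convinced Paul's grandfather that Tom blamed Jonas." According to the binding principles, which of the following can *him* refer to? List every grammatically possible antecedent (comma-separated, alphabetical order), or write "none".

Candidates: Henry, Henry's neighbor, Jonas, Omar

*him* is a pronoun; Principle B requires it to be free in its binding domain — the clause headed by 'declared'.
— Henry: possessor inside the subject DP of the clause headed by 'declared'; does not c-command the pronoun — Principle B does not apply; allowed.
— Henry's neighbor: subject of the clause headed by 'declared'; c-commands the pronoun within its binding domain — blocked (Principle B).
— Jonas: object of the clause headed by 'blamed'; is c-commanded by the pronoun; coreference would bind this R-expression — blocked (Principle C).
— Omar: object of the clause headed by 'notified'; is c-commanded by the pronoun; coreference would bind this R-expression — blocked (Principle C).

Henry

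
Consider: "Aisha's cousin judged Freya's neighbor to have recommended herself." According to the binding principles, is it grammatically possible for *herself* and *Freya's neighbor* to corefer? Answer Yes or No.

*herself* is a reflexive; Principle A requires it to be bound within its binding domain — the clause headed by 'recommended'.
— Freya's neighbor: subject of the clause headed by 'recommended'; c-commands the reflexive within its binding domain — allowed (Principle A).

Yes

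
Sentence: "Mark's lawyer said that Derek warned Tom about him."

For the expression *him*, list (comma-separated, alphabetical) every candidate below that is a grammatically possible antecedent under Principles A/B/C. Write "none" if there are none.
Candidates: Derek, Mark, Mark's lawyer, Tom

*him* is a pronoun; Principle B requires it to be free in its binding domain — the clause headed by 'warned'.
— Derek: subject of the clause headed by 'warned'; c-commands the pronoun within its binding domain — blocked (Principle B).
— Mark: possessor inside the subject DP of the matrix clause; does not c-command the pronoun — Principle B does not apply; allowed.
— Mark's lawyer: subject of the matrix clause; c-commands the pronoun but lies outside its binding domain — allowed.
— Tom: object of the clause headed by 'warned'; c-commands the pronoun within its binding domain — blocked (Principle B).

Mark, Mark's lawyer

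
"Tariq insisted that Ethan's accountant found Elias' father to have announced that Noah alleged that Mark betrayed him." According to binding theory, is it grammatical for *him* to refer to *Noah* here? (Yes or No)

*Noah* is an R-expression; Principle C requires it to be free (not bound by any c-commanding expression).
— him: object of the clause headed by 'betrayed'; the pronoun does not c-command the R-expression — coreference allowed.

Yes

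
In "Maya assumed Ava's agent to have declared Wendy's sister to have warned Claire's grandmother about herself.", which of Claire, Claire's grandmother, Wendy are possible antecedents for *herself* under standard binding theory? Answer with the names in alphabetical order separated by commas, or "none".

Claire's grandmother

*herself* is a reflexive; Principle A requires it to be bound within its binding domain — the clause headed by 'warned'.
— Claire: possessor inside the object DP of the clause headed by 'warned'; does not c-command the reflexive — cannot bind it (Principle A).
— Claire's grandmother: object of the clause headed by 'warned'; c-commands the reflexive within its binding domain — allowed (Principle A).
— Wendy: possessor inside the subject DP of the clause headed by 'warned'; does not c-command the reflexive — cannot bind it (Principle A).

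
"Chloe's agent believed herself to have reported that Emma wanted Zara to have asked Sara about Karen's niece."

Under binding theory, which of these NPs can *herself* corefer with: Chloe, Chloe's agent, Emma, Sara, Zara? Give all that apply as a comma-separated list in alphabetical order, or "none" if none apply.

*herself* is a reflexive; Principle A requires it to be bound within its binding domain — the matrix clause.
— Chloe: possessor inside the subject DP of the matrix clause; does not c-command the reflexive — cannot bind it (Principle A).
— Chloe's agent: subject of the matrix clause; c-commands the reflexive within its binding domain — allowed (Principle A).
— Emma: subject of the clause headed by 'wanted'; does not c-command the reflexive — cannot bind it (Principle A).
— Sara: object of the clause headed by 'asked'; does not c-command the reflexive — cannot bind it (Principle A).
— Zara: subject of the clause headed by 'asked'; does not c-command the reflexive — cannot bind it (Principle A).

Chloe's agent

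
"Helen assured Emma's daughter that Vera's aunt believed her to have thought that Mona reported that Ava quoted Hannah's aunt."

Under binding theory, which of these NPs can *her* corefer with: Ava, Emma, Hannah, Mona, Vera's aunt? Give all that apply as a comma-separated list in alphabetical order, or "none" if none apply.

*her* is a pronoun; Principle B requires it to be free in its binding domain — the clause headed by 'believed'.
— Ava: subject of the clause headed by 'quoted'; is c-commanded by the pronoun; coreference would bind this R-expression — blocked (Principle C).
— Emma: possessor inside the object DP of the matrix clause; does not c-command the pronoun — Principle B does not apply; allowed.
— Hannah: possessor inside the object DP of the clause headed by 'quoted'; is c-commanded by the pronoun; coreference would bind this R-expression — blocked (Principle C).
— Mona: subject of the clause headed by 'reported'; is c-commanded by the pronoun; coreference would bind this R-expression — blocked (Principle C).
— Vera's aunt: subject of the clause headed by 'believed'; c-commands the pronoun within its binding domain — blocked (Principle B).

Emma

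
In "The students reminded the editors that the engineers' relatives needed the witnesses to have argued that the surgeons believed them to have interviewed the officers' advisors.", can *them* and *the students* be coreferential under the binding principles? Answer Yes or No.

Yes

*the students* is an R-expression; Principle C requires it to be free (not bound by any c-commanding expression).
— them: subject of the clause headed by 'interviewed'; the pronoun does not c-command the R-expression — coreference allowed.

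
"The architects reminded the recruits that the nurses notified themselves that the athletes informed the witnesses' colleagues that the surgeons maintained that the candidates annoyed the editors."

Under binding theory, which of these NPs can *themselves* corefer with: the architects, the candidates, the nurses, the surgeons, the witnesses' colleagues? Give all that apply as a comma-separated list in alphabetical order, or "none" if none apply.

the nurses

*themselves* is a reflexive; Principle A requires it to be bound within its binding domain — the clause headed by 'notified'.
— the architects: subject of the matrix clause; c-commands the reflexive but lies outside its binding domain — cannot bind it (Principle A).
— the candidates: subject of the clause headed by 'annoyed'; does not c-command the reflexive — cannot bind it (Principle A).
— the nurses: subject of the clause headed by 'notified'; c-commands the reflexive within its binding domain — allowed (Principle A).
— the surgeons: subject of the clause headed by 'maintained'; does not c-command the reflexive — cannot bind it (Principle A).
— the witnesses' colleagues: object of the clause headed by 'informed'; does not c-command the reflexive — cannot bind it (Principle A).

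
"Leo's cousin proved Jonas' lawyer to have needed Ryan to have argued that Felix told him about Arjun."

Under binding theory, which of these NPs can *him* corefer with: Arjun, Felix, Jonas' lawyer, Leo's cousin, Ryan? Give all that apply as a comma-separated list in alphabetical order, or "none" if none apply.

Jonas' lawyer, Leo's cousin, Ryan

*him* is a pronoun; Principle B requires it to be free in its binding domain — the clause headed by 'told'.
— Arjun: second object of the clause headed by 'told'; is c-commanded by the pronoun; coreference would bind this R-expression — blocked (Principle C).
— Felix: subject of the clause headed by 'told'; c-commands the pronoun within its binding domain — blocked (Principle B).
— Jonas' lawyer: subject of the clause headed by 'needed'; c-commands the pronoun but lies outside its binding domain — allowed.
— Leo's cousin: subject of the matrix clause; c-commands the pronoun but lies outside its binding domain — allowed.
— Ryan: subject of the clause headed by 'argued'; c-commands the pronoun but lies outside its binding domain — allowed.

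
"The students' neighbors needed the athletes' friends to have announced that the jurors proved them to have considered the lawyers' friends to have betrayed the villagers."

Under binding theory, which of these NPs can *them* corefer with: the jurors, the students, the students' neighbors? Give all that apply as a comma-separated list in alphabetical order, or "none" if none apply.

*them* is a pronoun; Principle B requires it to be free in its binding domain — the clause headed by 'proved'.
— the jurors: subject of the clause headed by 'proved'; c-commands the pronoun within its binding domain — blocked (Principle B).
— the students: possessor inside the subject DP of the matrix clause; does not c-command the pronoun — Principle B does not apply; allowed.
— the students' neighbors: subject of the matrix clause; c-commands the pronoun but lies outside its binding domain — allowed.

the students, the students' neighbors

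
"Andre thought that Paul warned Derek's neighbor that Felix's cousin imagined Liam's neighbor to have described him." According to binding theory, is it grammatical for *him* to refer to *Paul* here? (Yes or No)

*Paul* is an R-expression; Principle C requires it to be free (not bound by any c-commanding expression).
— him: object of the clause headed by 'described'; the pronoun does not c-command the R-expression — coreference allowed.

Yes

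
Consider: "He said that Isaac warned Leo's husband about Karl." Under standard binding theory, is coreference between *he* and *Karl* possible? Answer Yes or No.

*Karl* is an R-expression; Principle C requires it to be free (not bound by any c-commanding expression).
— he: subject of the matrix clause; the pronoun c-commands the R-expression — coreference blocked (Principle C).

No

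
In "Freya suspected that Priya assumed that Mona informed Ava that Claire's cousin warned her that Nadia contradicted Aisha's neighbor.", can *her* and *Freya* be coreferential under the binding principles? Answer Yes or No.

Yes

*Freya* is an R-expression; Principle C requires it to be free (not bound by any c-commanding expression).
— her: object of the clause headed by 'warned'; the pronoun does not c-command the R-expression — coreference allowed.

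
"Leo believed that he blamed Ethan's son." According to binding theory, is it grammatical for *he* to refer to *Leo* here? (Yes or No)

Yes

*Leo* is an R-expression; Principle C requires it to be free (not bound by any c-commanding expression).
— he: subject of the clause headed by 'blamed'; the pronoun does not c-command the R-expression — coreference allowed.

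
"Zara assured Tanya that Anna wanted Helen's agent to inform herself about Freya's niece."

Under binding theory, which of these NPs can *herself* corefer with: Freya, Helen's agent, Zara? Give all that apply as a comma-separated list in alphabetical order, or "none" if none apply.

Helen's agent

*herself* is a reflexive; Principle A requires it to be bound within its binding domain — the clause headed by 'inform'.
— Freya: possessor inside the second object DP of the clause headed by 'inform'; does not c-command the reflexive — cannot bind it (Principle A).
— Helen's agent: subject of the clause headed by 'inform'; c-commands the reflexive within its binding domain — allowed (Principle A).
— Zara: subject of the matrix clause; c-commands the reflexive but lies outside its binding domain — cannot bind it (Principle A).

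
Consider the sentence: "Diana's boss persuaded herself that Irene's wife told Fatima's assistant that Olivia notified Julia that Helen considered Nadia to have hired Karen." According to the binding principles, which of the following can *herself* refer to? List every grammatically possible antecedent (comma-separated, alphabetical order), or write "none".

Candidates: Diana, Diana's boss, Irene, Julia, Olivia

Diana's boss

*herself* is a reflexive; Principle A requires it to be bound within its binding domain — the matrix clause.
— Diana: possessor inside the subject DP of the matrix clause; does not c-command the reflexive — cannot bind it (Principle A).
— Diana's boss: subject of the matrix clause; c-commands the reflexive within its binding domain — allowed (Principle A).
— Irene: possessor inside the subject DP of the clause headed by 'told'; does not c-command the reflexive — cannot bind it (Principle A).
— Julia: object of the clause headed by 'notified'; does not c-command the reflexive — cannot bind it (Principle A).
— Olivia: subject of the clause headed by 'notified'; does not c-command the reflexive — cannot bind it (Principle A).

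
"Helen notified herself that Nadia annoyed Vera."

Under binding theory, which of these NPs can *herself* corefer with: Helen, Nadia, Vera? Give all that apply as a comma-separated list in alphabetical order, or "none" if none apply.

Helen

*herself* is a reflexive; Principle A requires it to be bound within its binding domain — the matrix clause.
— Helen: subject of the matrix clause; c-commands the reflexive within its binding domain — allowed (Principle A).
— Nadia: subject of the clause headed by 'annoyed'; does not c-command the reflexive — cannot bind it (Principle A).
— Vera: object of the clause headed by 'annoyed'; does not c-command the reflexive — cannot bind it (Principle A).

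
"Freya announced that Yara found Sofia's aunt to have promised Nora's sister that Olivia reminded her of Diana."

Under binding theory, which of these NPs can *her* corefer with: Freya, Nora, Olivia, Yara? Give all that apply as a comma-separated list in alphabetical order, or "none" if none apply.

*her* is a pronoun; Principle B requires it to be free in its binding domain — the clause headed by 'reminded'.
— Freya: subject of the matrix clause; c-commands the pronoun but lies outside its binding domain — allowed.
— Nora: possessor inside the object DP of the clause headed by 'promised'; does not c-command the pronoun — Principle B does not apply; allowed.
— Olivia: subject of the clause headed by 'reminded'; c-commands the pronoun within its binding domain — blocked (Principle B).
— Yara: subject of the clause headed by 'found'; c-commands the pronoun but lies outside its binding domain — allowed.

Freya, Nora, Yara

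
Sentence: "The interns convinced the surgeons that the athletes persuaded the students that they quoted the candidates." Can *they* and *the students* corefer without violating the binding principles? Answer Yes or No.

Yes

*the students* is an R-expression; Principle C requires it to be free (not bound by any c-commanding expression).
— they: subject of the clause headed by 'quoted'; the pronoun does not c-command the R-expression — coreference allowed.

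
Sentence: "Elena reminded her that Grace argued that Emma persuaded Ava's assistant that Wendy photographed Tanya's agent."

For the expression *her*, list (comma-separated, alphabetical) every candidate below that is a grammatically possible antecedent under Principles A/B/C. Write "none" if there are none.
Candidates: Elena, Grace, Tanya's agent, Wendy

*her* is a pronoun; Principle B requires it to be free in its binding domain — the matrix clause.
— Elena: subject of the matrix clause; c-commands the pronoun within its binding domain — blocked (Principle B).
— Grace: subject of the clause headed by 'argued'; is c-commanded by the pronoun; coreference would bind this R-expression — blocked (Principle C).
— Tanya's agent: object of the clause headed by 'photographed'; is c-commanded by the pronoun; coreference would bind this R-expression — blocked (Principle C).
— Wendy: subject of the clause headed by 'photographed'; is c-commanded by the pronoun; coreference would bind this R-expression — blocked (Principle C).

none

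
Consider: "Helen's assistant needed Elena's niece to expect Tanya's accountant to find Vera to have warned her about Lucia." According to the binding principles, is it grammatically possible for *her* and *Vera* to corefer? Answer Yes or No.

No

*her* is a pronoun; Principle B requires it to be free in its binding domain — the clause headed by 'warned'.
— Vera: subject of the clause headed by 'warned'; c-commands the pronoun within its binding domain — blocked (Principle B).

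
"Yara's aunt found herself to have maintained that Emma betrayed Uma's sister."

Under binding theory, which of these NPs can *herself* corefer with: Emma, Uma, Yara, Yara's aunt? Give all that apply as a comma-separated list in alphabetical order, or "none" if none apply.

Yara's aunt

*herself* is a reflexive; Principle A requires it to be bound within its binding domain — the matrix clause.
— Emma: subject of the clause headed by 'betrayed'; does not c-command the reflexive — cannot bind it (Principle A).
— Uma: possessor inside the object DP of the clause headed by 'betrayed'; does not c-command the reflexive — cannot bind it (Principle A).
— Yara: possessor inside the subject DP of the matrix clause; does not c-command the reflexive — cannot bind it (Principle A).
— Yara's aunt: subject of the matrix clause; c-commands the reflexive within its binding domain — allowed (Principle A).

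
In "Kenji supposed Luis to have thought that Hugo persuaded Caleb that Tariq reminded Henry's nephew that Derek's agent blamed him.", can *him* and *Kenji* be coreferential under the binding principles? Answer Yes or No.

Yes

*Kenji* is an R-expression; Principle C requires it to be free (not bound by any c-commanding expression).
— him: object of the clause headed by 'blamed'; the pronoun does not c-command the R-expression — coreference allowed.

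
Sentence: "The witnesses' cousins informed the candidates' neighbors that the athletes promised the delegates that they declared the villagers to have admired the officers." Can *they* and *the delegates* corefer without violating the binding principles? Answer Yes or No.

Yes

*the delegates* is an R-expression; Principle C requires it to be free (not bound by any c-commanding expression).
— they: subject of the clause headed by 'declared'; the pronoun does not c-command the R-expression — coreference allowed.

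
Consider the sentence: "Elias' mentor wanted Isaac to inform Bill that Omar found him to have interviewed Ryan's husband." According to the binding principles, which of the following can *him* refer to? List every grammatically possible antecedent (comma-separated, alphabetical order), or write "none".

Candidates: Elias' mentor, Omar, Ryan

*him* is a pronoun; Principle B requires it to be free in its binding domain — the clause headed by 'found'.
— Elias' mentor: subject of the matrix clause; c-commands the pronoun but lies outside its binding domain — allowed.
— Omar: subject of the clause headed by 'found'; c-commands the pronoun within its binding domain — blocked (Principle B).
— Ryan: possessor inside the object DP of the clause headed by 'interviewed'; is c-commanded by the pronoun; coreference would bind this R-expression — blocked (Principle C).

Elias' mentor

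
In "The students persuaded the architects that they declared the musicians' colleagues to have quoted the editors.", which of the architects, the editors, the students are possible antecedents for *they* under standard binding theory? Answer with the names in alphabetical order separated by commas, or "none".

*they* is a pronoun; Principle B requires it to be free in its binding domain — the clause headed by 'declared'.
— the architects: object of the matrix clause; c-commands the pronoun but lies outside its binding domain — allowed.
— the editors: object of the clause headed by 'quoted'; is c-commanded by the pronoun; coreference would bind this R-expression — blocked (Principle C).
— the students: subject of the matrix clause; c-commands the pronoun but lies outside its binding domain — allowed.

the architects, the students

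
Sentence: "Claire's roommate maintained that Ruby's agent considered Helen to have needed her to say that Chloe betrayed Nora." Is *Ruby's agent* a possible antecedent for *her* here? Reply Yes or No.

Yes

*her* is a pronoun; Principle B requires it to be free in its binding domain — the clause headed by 'needed'.
— Ruby's agent: subject of the clause headed by 'considered'; c-commands the pronoun but lies outside its binding domain — allowed.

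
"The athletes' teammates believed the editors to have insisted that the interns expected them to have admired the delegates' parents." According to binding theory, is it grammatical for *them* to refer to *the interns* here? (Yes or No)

*the interns* is an R-expression; Principle C requires it to be free (not bound by any c-commanding expression).
— them: subject of the clause headed by 'admired'; the R-expression locally c-commands the pronoun — coreference blocked (Principle B on the pronoun).

No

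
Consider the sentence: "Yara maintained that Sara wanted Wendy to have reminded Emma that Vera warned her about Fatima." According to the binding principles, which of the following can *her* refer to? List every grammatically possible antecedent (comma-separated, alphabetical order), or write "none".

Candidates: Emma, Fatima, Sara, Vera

*her* is a pronoun; Principle B requires it to be free in its binding domain — the clause headed by 'warned'.
— Emma: object of the clause headed by 'reminded'; c-commands the pronoun but lies outside its binding domain — allowed.
— Fatima: second object of the clause headed by 'warned'; is c-commanded by the pronoun; coreference would bind this R-expression — blocked (Principle C).
— Sara: subject of the clause headed by 'wanted'; c-commands the pronoun but lies outside its binding domain — allowed.
— Vera: subject of the clause headed by 'warned'; c-commands the pronoun within its binding domain — blocked (Principle B).

Emma, Sara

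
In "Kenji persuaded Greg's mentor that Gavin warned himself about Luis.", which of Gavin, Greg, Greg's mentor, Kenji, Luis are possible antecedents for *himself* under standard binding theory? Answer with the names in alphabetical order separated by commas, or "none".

Gavin

*himself* is a reflexive; Principle A requires it to be bound within its binding domain — the clause headed by 'warned'.
— Gavin: subject of the clause headed by 'warned'; c-commands the reflexive within its binding domain — allowed (Principle A).
— Greg: possessor inside the object DP of the matrix clause; does not c-command the reflexive — cannot bind it (Principle A).
— Greg's mentor: object of the matrix clause; c-commands the reflexive but lies outside its binding domain — cannot bind it (Principle A).
— Kenji: subject of the matrix clause; c-commands the reflexive but lies outside its binding domain — cannot bind it (Principle A).
— Luis: second object of the clause headed by 'warned'; does not c-command the reflexive — cannot bind it (Principle A).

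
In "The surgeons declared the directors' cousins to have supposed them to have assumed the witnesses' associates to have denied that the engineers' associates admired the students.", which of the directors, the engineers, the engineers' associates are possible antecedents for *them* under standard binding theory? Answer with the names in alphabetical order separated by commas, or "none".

the directors

*them* is a pronoun; Principle B requires it to be free in its binding domain — the clause headed by 'supposed'.
— the directors: possessor inside the subject DP of the clause headed by 'supposed'; does not c-command the pronoun — Principle B does not apply; allowed.
— the engineers: possessor inside the subject DP of the clause headed by 'admired'; is c-commanded by the pronoun; coreference would bind this R-expression — blocked (Principle C).
— the engineers' associates: subject of the clause headed by 'admired'; is c-commanded by the pronoun; coreference would bind this R-expression — blocked (Principle C).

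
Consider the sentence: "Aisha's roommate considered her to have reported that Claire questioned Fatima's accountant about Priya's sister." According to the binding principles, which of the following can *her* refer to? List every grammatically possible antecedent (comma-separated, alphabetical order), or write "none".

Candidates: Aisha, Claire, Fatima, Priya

*her* is a pronoun; Principle B requires it to be free in its binding domain — the matrix clause.
— Aisha: possessor inside the subject DP of the matrix clause; does not c-command the pronoun — Principle B does not apply; allowed.
— Claire: subject of the clause headed by 'questioned'; is c-commanded by the pronoun; coreference would bind this R-expression — blocked (Principle C).
— Fatima: possessor inside the object DP of the clause headed by 'questioned'; is c-commanded by the pronoun; coreference would bind this R-expression — blocked (Principle C).
— Priya: possessor inside the second object DP of the clause headed by 'questioned'; is c-commanded by the pronoun; coreference would bind this R-expression — blocked (Principle C).

Aisha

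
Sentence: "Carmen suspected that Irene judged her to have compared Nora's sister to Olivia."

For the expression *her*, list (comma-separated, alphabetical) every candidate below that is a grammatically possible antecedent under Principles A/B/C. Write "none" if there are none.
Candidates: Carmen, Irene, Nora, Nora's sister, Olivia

*her* is a pronoun; Principle B requires it to be free in its binding domain — the clause headed by 'judged'.
— Carmen: subject of the matrix clause; c-commands the pronoun but lies outside its binding domain — allowed.
— Irene: subject of the clause headed by 'judged'; c-commands the pronoun within its binding domain — blocked (Principle B).
— Nora: possessor inside the object DP of the clause headed by 'compared'; is c-commanded by the pronoun; coreference would bind this R-expression — blocked (Principle C).
— Nora's sister: object of the clause headed by 'compared'; is c-commanded by the pronoun; coreference would bind this R-expression — blocked (Principle C).
— Olivia: second object of the clause headed by 'compared'; is c-commanded by the pronoun; coreference would bind this R-expression — blocked (Principle C).

Carmen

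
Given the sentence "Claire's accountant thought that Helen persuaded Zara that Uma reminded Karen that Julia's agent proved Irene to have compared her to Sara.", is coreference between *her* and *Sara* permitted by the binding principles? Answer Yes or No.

*her* is a pronoun; Principle B requires it to be free in its binding domain — the clause headed by 'compared'.
— Sara: second object of the clause headed by 'compared'; is c-commanded by the pronoun; coreference would bind this R-expression — blocked (Principle C).

No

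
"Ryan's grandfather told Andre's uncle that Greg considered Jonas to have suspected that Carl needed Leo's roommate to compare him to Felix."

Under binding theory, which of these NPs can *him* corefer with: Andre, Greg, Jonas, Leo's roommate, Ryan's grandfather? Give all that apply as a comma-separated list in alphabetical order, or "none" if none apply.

*him* is a pronoun; Principle B requires it to be free in its binding domain — the clause headed by 'compare'.
— Andre: possessor inside the object DP of the matrix clause; does not c-command the pronoun — Principle B does not apply; allowed.
— Greg: subject of the clause headed by 'considered'; c-commands the pronoun but lies outside its binding domain — allowed.
— Jonas: subject of the clause headed by 'suspected'; c-commands the pronoun but lies outside its binding domain — allowed.
— Leo's roommate: subject of the clause headed by 'compare'; c-commands the pronoun within its binding domain — blocked (Principle B).
— Ryan's grandfather: subject of the matrix clause; c-commands the pronoun but lies outside its binding domain — allowed.

Andre, Greg, Jonas, Ryan's grandfather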